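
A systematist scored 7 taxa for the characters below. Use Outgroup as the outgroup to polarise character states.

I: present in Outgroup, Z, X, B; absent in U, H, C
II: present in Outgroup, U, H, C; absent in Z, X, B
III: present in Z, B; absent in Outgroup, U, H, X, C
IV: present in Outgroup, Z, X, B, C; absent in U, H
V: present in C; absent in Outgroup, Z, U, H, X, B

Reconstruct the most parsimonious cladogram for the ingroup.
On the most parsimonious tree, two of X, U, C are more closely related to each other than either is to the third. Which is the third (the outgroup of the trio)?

Character polarity is set by the outgroup: the derived state is whichever differs from the outgroup's state, so for I, II, IV the derived state is 'absent', and for the remaining characters it is 'present'.
I: derived state 'absent' in C, H, and U only — synapomorphy for {C, H, U}.
II (derived state 'absent') is shared by B, X, and Z — a synapomorphy uniting that clade.
III: derived state 'present' in B and Z only — synapomorphy for {B, Z}.
IV: derived state 'absent' in H and U only — synapomorphy for {H, U}.
V: derived state 'present' in C only — an autapomorphy, so it tells us nothing about relationships among taxa.
Most parsimonious ingroup topology: (((Z,B),X),((U,H),C)).
U and C share a more recent common ancestor with each other than either does with X, so X is the least closely related of the three.

X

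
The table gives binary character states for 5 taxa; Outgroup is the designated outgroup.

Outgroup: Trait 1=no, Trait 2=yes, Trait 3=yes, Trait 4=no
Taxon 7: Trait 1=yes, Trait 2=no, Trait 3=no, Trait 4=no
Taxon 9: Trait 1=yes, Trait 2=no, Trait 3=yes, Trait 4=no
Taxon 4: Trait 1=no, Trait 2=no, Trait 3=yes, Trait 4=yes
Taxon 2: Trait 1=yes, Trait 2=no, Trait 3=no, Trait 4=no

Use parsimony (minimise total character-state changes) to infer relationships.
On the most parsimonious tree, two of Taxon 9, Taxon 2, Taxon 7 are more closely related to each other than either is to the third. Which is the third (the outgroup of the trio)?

Character polarity is set by the outgroup: the derived state is whichever differs from the outgroup's state, so for Trait 2, Trait 3 the derived state is 'no', and for the remaining characters it is 'yes'.
Only Taxon 2, Taxon 7, and Taxon 9 show the derived state 'yes' for Trait 1, supporting them as a clade.
Trait 2 (derived state 'no') is shared by all ingroup taxa — unites the whole ingroup.
Trait 3 (derived state 'no') is shared by Taxon 2 and Taxon 7 — a synapomorphy uniting that clade.
Trait 4 (derived state 'yes') is unique to Taxon 4 (autapomorphy; uninformative for grouping).
Most parsimonious ingroup topology: (((Taxon 7,Taxon 2),Taxon 9),Taxon 4).
Taxon 2 and Taxon 7 share a more recent common ancestor with each other than either does with Taxon 9, so Taxon 9 is the least closely related of the three.

Taxon 9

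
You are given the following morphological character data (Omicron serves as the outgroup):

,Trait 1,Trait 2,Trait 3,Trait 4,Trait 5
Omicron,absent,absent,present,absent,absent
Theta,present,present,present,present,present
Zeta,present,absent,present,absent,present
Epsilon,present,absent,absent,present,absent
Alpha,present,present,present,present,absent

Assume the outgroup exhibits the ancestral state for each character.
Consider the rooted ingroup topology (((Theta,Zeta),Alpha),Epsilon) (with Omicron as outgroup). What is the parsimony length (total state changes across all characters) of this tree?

7

Map each character onto (((Theta,Zeta),Alpha),Epsilon) (rooted by Omicron) and count the minimum state changes it requires (Fitch parsimony):
Trait 1: 1; Trait 2: 2; Trait 3: 1; Trait 4: 2; Trait 5: 1.
Total tree length = 7.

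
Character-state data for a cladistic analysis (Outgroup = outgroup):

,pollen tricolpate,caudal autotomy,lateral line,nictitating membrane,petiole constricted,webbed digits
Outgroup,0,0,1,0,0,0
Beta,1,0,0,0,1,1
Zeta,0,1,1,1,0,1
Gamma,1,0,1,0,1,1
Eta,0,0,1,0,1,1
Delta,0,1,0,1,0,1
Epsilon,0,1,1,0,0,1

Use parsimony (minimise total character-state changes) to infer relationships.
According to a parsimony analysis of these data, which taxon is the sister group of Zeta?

Character polarity is set by the outgroup: the derived state is whichever differs from the outgroup's state, so for lateral line the derived state is '0', and for the remaining characters it is '1'.
pollen tricolpate: derived state '1' in Beta and Gamma only — synapomorphy for {Beta, Gamma}.
caudal autotomy: derived state '1' in Delta, Epsilon, and Zeta only — synapomorphy for {Delta, Epsilon, Zeta}.
lateral line (state '0') occurs in Beta and Delta but conflicts with the nesting implied by the other characters — most parsimoniously interpreted as homoplasy.
nictitating membrane: derived state '1' in Delta and Zeta only — synapomorphy for {Delta, Zeta}.
Only Beta, Eta, and Gamma show the derived state '1' for petiole constricted, supporting them as a clade.
webbed digits (derived state '1') is shared by all ingroup taxa — unites the whole ingroup.
Most parsimonious ingroup topology: ((Epsilon,(Zeta,Delta)),((Gamma,Beta),Eta)).
Zeta and Delta form a cherry on this tree, so they are sister taxa.

Delta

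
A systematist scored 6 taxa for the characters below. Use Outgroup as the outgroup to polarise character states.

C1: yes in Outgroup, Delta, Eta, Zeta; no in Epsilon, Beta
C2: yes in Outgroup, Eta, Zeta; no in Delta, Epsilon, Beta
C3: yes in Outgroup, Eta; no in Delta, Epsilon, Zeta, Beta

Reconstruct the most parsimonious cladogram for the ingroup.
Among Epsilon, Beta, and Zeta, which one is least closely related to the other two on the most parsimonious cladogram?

The outgroup has state 'yes' for every character, so 'no' is the derived state throughout.
Only Beta and Epsilon show the derived state 'no' for C1, supporting them as a clade.
C2: derived state 'no' in Beta, Delta, and Epsilon only — synapomorphy for {Beta, Delta, Epsilon}.
Only Beta, Delta, Epsilon, and Zeta show the derived state 'no' for C3, supporting them as a clade.
Most parsimonious ingroup topology: (((Delta,(Epsilon,Beta)),Zeta),Eta).
Epsilon and Beta share a more recent common ancestor with each other than either does with Zeta, so Zeta is the least closely related of the three.

Zeta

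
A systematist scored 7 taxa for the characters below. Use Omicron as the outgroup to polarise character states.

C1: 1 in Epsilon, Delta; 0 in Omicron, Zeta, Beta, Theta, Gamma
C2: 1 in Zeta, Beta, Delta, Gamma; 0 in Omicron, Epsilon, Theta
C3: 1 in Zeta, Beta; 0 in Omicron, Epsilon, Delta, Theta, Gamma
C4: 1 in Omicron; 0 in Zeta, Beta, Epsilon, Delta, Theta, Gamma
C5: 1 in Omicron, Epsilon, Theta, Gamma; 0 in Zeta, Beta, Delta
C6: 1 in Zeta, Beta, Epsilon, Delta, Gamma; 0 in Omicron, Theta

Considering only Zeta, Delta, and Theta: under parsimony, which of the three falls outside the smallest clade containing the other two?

Character polarity is set by the outgroup: the derived state is whichever differs from the outgroup's state, so for C4, C5 the derived state is '0', and for the remaining characters it is '1'.
C1 (state '1') occurs in Delta and Epsilon but conflicts with the nesting implied by the other characters — most parsimoniously interpreted as homoplasy.
C2: derived state '1' in Beta, Delta, Gamma, and Zeta only — synapomorphy for {Beta, Delta, Gamma, Zeta}.
C3: derived state '1' in Beta and Zeta only — synapomorphy for {Beta, Zeta}.
C4 (derived state '0') is shared by all ingroup taxa — unites the whole ingroup.
Only Beta, Delta, and Zeta show the derived state '0' for C5, supporting them as a clade.
Only Beta, Delta, Epsilon, Gamma, and Zeta show the derived state '1' for C6, supporting them as a clade.
Most parsimonious ingroup topology: (((((Zeta,Beta),Delta),Gamma),Epsilon),Theta).
Zeta and Delta share a more recent common ancestor with each other than either does with Theta, so Theta is the least closely related of the three.

Theta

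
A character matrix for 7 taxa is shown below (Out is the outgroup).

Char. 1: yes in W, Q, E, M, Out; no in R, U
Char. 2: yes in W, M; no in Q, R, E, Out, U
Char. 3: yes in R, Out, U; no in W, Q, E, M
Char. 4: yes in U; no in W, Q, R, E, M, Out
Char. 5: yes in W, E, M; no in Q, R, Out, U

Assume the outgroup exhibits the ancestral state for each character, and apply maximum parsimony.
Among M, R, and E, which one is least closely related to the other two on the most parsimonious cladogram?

R

Character polarity is set by the outgroup: the derived state is whichever differs from the outgroup's state, so for Char. 1, Char. 3 the derived state is 'no', and for the remaining characters it is 'yes'.
Char. 1: derived state 'no' in R and U only — synapomorphy for {R, U}.
Char. 2 (derived state 'yes') is shared by M and W — a synapomorphy uniting that clade.
Char. 3 (derived state 'no') is shared by E, M, Q, and W — a synapomorphy uniting that clade.
Char. 4 (derived state 'yes') is unique to U (autapomorphy; uninformative for grouping).
Char. 5 (derived state 'yes') is shared by E, M, and W — a synapomorphy uniting that clade.
Most parsimonious ingroup topology: ((Q,((W,M),E)),(R,U)).
E and M share a more recent common ancestor with each other than either does with R, so R is the least closely related of the three.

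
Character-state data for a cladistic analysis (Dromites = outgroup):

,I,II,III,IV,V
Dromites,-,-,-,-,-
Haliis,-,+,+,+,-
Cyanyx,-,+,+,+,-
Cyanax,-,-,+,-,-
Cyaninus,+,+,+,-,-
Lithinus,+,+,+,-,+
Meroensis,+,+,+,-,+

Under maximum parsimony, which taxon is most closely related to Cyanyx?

The outgroup has state '-' for every character, so '+' is the derived state throughout.
I (derived state '+') is shared by Cyaninus, Lithinus, and Meroensis — a synapomorphy uniting that clade.
Only Cyaninus, Cyanyx, Haliis, Lithinus, and Meroensis show the derived state '+' for II, supporting them as a clade.
III (derived state '+') is shared by all ingroup taxa — unites the whole ingroup.
IV (derived state '+') is shared by Cyanyx and Haliis — a synapomorphy uniting that clade.
Only Lithinus and Meroensis show the derived state '+' for V, supporting them as a clade.
Most parsimonious ingroup topology: (((Haliis,Cyanyx),(Cyaninus,(Lithinus,Meroensis))),Cyanax).
Cyanyx and Haliis form a cherry on this tree, so they are sister taxa.

Haliis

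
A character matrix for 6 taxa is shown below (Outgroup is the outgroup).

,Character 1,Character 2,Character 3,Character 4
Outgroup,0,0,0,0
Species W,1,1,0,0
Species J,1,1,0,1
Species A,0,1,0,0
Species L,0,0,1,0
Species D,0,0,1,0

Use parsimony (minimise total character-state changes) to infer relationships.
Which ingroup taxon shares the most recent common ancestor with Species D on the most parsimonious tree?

Species L

The outgroup has state '0' for every character, so '1' is the derived state throughout.
Character 1: derived state '1' in Species J and Species W only — synapomorphy for {Species J, Species W}.
Character 2 (derived state '1') is shared by Species A, Species J, and Species W — a synapomorphy uniting that clade.
Only Species D and Species L show the derived state '1' for Character 3, supporting them as a clade.
Character 4: derived state '1' in Species J only — an autapomorphy, so it tells us nothing about relationships among taxa.
Most parsimonious ingroup topology: (((Species W,Species J),Species A),(Species L,Species D)).
Species D and Species L form a cherry on this tree, so they are sister taxa.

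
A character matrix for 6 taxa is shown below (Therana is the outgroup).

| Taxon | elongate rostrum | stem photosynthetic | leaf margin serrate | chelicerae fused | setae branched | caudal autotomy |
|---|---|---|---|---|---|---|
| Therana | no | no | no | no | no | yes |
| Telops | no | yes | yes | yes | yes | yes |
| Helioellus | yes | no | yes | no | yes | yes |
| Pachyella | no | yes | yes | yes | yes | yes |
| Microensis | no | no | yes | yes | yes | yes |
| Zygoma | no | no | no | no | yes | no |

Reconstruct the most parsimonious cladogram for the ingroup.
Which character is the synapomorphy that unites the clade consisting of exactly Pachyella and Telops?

Character polarity is set by the outgroup: the derived state is whichever differs from the outgroup's state, so for caudal autotomy the derived state is 'no', and for the remaining characters it is 'yes'.
elongate rostrum (derived state 'yes') is unique to Helioellus (autapomorphy; uninformative for grouping).
Only Pachyella and Telops show the derived state 'yes' for stem photosynthetic, supporting them as a clade.
leaf margin serrate (derived state 'yes') is shared by Helioellus, Microensis, Pachyella, and Telops — a synapomorphy uniting that clade.
Only Microensis, Pachyella, and Telops show the derived state 'yes' for chelicerae fused, supporting them as a clade.
All ingroup taxa share the derived state 'yes' for setae branched; it defines the ingroup but does not resolve relationships within it.
caudal autotomy: derived state 'no' in Zygoma only — an autapomorphy, so it tells us nothing about relationships among taxa.
Most parsimonious ingroup topology: ((((Telops,Pachyella),Microensis),Helioellus),Zygoma).
The clade {Pachyella, Telops} is supported by stem photosynthetic: its derived state 'yes' occurs in exactly those taxa and in no other taxon (including the outgroup).

stem photosynthetic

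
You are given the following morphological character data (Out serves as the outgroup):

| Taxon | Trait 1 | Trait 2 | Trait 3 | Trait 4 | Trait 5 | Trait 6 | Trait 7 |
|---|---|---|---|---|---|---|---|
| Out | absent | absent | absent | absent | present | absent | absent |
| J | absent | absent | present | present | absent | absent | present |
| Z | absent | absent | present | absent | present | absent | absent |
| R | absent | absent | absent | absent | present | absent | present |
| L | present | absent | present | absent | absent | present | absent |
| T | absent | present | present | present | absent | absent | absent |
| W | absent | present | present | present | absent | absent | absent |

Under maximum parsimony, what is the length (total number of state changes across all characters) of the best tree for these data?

8

Character polarity is set by the outgroup: the derived state is whichever differs from the outgroup's state, so for Trait 5 the derived state is 'absent', and for the remaining characters it is 'present'.
Trait 1 (derived state 'present') is unique to L (autapomorphy; uninformative for grouping).
Only T and W show the derived state 'present' for Trait 2, supporting them as a clade.
Trait 3: derived state 'present' in J, L, T, W, and Z only — synapomorphy for {J, L, T, W, Z}.
Only J, T, and W show the derived state 'present' for Trait 4, supporting them as a clade.
Only J, L, T, and W show the derived state 'absent' for Trait 5, supporting them as a clade.
Trait 6 (derived state 'present') is unique to L (autapomorphy; uninformative for grouping).
Trait 7 groups J and R, which is incompatible with the clades supported by the remaining characters; treating it as convergent (homoplasy) costs fewer steps than any alternative tree.
Most parsimonious ingroup topology: ((((J,(T,W)),L),Z),R).
Changes per character on this tree: Trait 1: 1; Trait 2: 1; Trait 3: 1; Trait 4: 1; Trait 5: 1; Trait 6: 1; Trait 7: 2.
Total = 8.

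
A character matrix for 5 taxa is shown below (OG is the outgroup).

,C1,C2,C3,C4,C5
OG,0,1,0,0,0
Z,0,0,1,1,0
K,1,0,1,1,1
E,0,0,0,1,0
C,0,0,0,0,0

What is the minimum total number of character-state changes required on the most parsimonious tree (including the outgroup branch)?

5

Character polarity is set by the outgroup: the derived state is whichever differs from the outgroup's state, so for C2 the derived state is '0', and for the remaining characters it is '1'.
C1 (derived state '1') is unique to K (autapomorphy; uninformative for grouping).
C2 (derived state '0') is shared by all ingroup taxa — unites the whole ingroup.
C3: derived state '1' in K and Z only — synapomorphy for {K, Z}.
C4: derived state '1' in E, K, and Z only — synapomorphy for {E, K, Z}.
C5: derived state '1' in K only — an autapomorphy, so it tells us nothing about relationships among taxa.
Most parsimonious ingroup topology: (((Z,K),E),C).
Changes per character on this tree: C1: 1; C2: 1; C3: 1; C4: 1; C5: 1.
Total = 5.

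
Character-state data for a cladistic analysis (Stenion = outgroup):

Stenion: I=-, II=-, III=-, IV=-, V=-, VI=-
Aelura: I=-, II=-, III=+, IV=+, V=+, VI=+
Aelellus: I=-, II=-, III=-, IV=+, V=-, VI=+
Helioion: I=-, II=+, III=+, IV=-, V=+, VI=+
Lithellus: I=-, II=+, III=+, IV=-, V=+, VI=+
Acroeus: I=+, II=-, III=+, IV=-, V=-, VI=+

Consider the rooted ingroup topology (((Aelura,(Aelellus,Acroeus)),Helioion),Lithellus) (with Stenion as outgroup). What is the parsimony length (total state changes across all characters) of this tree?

10

Map each character onto (((Aelura,(Aelellus,Acroeus)),Helioion),Lithellus) (rooted by Stenion) and count the minimum state changes it requires (Fitch parsimony):
I: 1; II: 2; III: 2; IV: 2; V: 2; VI: 1.
Total tree length = 10.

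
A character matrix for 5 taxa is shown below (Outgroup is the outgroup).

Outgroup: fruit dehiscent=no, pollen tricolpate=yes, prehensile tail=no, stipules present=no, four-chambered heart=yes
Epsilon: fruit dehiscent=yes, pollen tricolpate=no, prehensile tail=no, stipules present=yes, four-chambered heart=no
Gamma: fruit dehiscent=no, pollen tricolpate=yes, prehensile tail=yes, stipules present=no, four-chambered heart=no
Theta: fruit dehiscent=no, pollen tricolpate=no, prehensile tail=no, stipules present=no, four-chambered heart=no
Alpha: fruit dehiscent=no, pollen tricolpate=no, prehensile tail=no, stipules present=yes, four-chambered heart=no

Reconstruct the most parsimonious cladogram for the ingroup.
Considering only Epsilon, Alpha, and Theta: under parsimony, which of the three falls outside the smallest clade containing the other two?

Theta

Character polarity is set by the outgroup: the derived state is whichever differs from the outgroup's state, so for pollen tricolpate, four-chambered heart the derived state is 'no', and for the remaining characters it is 'yes'.
fruit dehiscent (derived state 'yes') is unique to Epsilon (autapomorphy; uninformative for grouping).
pollen tricolpate: derived state 'no' in Alpha, Epsilon, and Theta only — synapomorphy for {Alpha, Epsilon, Theta}.
prehensile tail (derived state 'yes') is unique to Gamma (autapomorphy; uninformative for grouping).
Only Alpha and Epsilon show the derived state 'yes' for stipules present, supporting them as a clade.
four-chambered heart (derived state 'no') is shared by all ingroup taxa — unites the whole ingroup.
Most parsimonious ingroup topology: (((Epsilon,Alpha),Theta),Gamma).
Epsilon and Alpha share a more recent common ancestor with each other than either does with Theta, so Theta is the least closely related of the three.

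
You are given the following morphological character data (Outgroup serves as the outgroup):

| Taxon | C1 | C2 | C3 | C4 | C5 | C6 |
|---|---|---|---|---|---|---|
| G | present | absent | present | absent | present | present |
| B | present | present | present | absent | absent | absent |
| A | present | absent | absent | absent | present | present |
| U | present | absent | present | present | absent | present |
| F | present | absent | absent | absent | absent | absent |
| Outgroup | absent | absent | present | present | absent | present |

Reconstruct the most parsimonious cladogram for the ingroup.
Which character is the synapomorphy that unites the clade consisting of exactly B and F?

Character polarity is set by the outgroup: the derived state is whichever differs from the outgroup's state, so for C3, C4, C6 the derived state is 'absent', and for the remaining characters it is 'present'.
C1 (derived state 'present') is shared by all ingroup taxa — unites the whole ingroup.
C2 (derived state 'present') is unique to B (autapomorphy; uninformative for grouping).
C3 (state 'absent') occurs in A and F but conflicts with the nesting implied by the other characters — most parsimoniously interpreted as homoplasy.
C4 (derived state 'absent') is shared by A, B, F, and G — a synapomorphy uniting that clade.
C5: derived state 'present' in A and G only — synapomorphy for {A, G}.
Only B and F show the derived state 'absent' for C6, supporting them as a clade.
Most parsimonious ingroup topology: (((F,B),(G,A)),U).
The clade {B, F} is supported by C6: its derived state 'absent' occurs in exactly those taxa and in no other taxon (including the outgroup).

C6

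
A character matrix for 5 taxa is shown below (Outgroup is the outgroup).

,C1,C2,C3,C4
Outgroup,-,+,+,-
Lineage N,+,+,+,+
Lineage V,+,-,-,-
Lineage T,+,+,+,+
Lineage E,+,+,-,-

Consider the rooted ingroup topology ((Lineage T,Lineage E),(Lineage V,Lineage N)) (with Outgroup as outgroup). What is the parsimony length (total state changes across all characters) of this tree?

6

Map each character onto ((Lineage T,Lineage E),(Lineage V,Lineage N)) (rooted by Outgroup) and count the minimum state changes it requires (Fitch parsimony):
C1: 1; C2: 1; C3: 2; C4: 2.
Total tree length = 6.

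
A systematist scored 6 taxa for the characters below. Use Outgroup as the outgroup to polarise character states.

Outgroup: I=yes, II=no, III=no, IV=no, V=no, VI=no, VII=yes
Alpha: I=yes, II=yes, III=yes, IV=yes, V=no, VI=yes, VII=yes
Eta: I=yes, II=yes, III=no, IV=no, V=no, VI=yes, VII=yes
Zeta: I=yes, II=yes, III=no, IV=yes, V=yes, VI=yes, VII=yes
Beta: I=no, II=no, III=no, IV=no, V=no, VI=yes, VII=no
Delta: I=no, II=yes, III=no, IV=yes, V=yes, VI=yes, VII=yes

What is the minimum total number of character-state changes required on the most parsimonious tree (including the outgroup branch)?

8

Character polarity is set by the outgroup: the derived state is whichever differs from the outgroup's state, so for I, VII the derived state is 'no', and for the remaining characters it is 'yes'.
I groups Beta and Delta, which is incompatible with the clades supported by the remaining characters; treating it as convergent (homoplasy) costs fewer steps than any alternative tree.
II: derived state 'yes' in Alpha, Delta, Eta, and Zeta only — synapomorphy for {Alpha, Delta, Eta, Zeta}.
III: derived state 'yes' in Alpha only — an autapomorphy, so it tells us nothing about relationships among taxa.
IV (derived state 'yes') is shared by Alpha, Delta, and Zeta — a synapomorphy uniting that clade.
V: derived state 'yes' in Delta and Zeta only — synapomorphy for {Delta, Zeta}.
All ingroup taxa share the derived state 'yes' for VI; it defines the ingroup but does not resolve relationships within it.
VII: derived state 'no' in Beta only — an autapomorphy, so it tells us nothing about relationships among taxa.
Most parsimonious ingroup topology: (((Alpha,(Zeta,Delta)),Eta),Beta).
Changes per character on this tree: I: 2; II: 1; III: 1; IV: 1; V: 1; VI: 1; VII: 1.
Total = 8.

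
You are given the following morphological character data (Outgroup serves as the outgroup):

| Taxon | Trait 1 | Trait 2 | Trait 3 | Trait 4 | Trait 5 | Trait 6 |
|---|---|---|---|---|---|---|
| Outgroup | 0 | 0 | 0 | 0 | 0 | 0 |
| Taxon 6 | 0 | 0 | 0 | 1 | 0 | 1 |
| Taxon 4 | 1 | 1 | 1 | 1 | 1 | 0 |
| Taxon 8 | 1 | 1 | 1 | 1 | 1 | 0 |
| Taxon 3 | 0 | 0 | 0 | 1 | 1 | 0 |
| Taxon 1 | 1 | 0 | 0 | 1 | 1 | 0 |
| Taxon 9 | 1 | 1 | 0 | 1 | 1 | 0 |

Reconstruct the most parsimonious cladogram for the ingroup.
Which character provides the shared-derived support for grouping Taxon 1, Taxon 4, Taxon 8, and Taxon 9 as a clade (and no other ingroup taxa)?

The outgroup has state '0' for every character, so '1' is the derived state throughout.
Trait 1: derived state '1' in Taxon 1, Taxon 4, Taxon 8, and Taxon 9 only — synapomorphy for {Taxon 1, Taxon 4, Taxon 8, Taxon 9}.
Trait 2: derived state '1' in Taxon 4, Taxon 8, and Taxon 9 only — synapomorphy for {Taxon 4, Taxon 8, Taxon 9}.
Only Taxon 4 and Taxon 8 show the derived state '1' for Trait 3, supporting them as a clade.
Trait 4 (derived state '1') is shared by all ingroup taxa — unites the whole ingroup.
Only Taxon 1, Taxon 3, Taxon 4, Taxon 8, and Taxon 9 show the derived state '1' for Trait 5, supporting them as a clade.
Trait 6 (derived state '1') is unique to Taxon 6 (autapomorphy; uninformative for grouping).
Most parsimonious ingroup topology: (Taxon 6,((((Taxon 4,Taxon 8),Taxon 9),Taxon 1),Taxon 3)).
The clade {Taxon 1, Taxon 4, Taxon 8, Taxon 9} is supported by Trait 1: its derived state '1' occurs in exactly those taxa and in no other taxon (including the outgroup).

Trait 1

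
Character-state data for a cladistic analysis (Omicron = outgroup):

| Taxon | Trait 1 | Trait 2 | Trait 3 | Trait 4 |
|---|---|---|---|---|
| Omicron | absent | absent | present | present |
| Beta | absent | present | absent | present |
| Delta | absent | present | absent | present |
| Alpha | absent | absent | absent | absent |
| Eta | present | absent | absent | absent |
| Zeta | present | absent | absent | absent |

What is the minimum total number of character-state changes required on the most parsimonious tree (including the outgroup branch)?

Character polarity is set by the outgroup: the derived state is whichever differs from the outgroup's state, so for Trait 3, Trait 4 the derived state is 'absent', and for the remaining characters it is 'present'.
Trait 1: derived state 'present' in Eta and Zeta only — synapomorphy for {Eta, Zeta}.
Trait 2 (derived state 'present') is shared by Beta and Delta — a synapomorphy uniting that clade.
All ingroup taxa share the derived state 'absent' for Trait 3; it defines the ingroup but does not resolve relationships within it.
Trait 4: derived state 'absent' in Alpha, Eta, and Zeta only — synapomorphy for {Alpha, Eta, Zeta}.
Most parsimonious ingroup topology: ((Beta,Delta),(Alpha,(Eta,Zeta))).
Changes per character on this tree: Trait 1: 1; Trait 2: 1; Trait 3: 1; Trait 4: 1.
Total = 4.

4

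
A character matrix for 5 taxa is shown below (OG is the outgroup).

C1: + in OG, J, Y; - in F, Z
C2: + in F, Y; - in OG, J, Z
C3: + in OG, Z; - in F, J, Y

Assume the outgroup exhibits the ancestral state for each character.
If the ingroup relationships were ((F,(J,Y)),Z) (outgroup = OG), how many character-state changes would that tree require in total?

Map each character onto ((F,(J,Y)),Z) (rooted by OG) and count the minimum state changes it requires (Fitch parsimony):
C1: 2; C2: 2; C3: 1.
Total tree length = 5.

5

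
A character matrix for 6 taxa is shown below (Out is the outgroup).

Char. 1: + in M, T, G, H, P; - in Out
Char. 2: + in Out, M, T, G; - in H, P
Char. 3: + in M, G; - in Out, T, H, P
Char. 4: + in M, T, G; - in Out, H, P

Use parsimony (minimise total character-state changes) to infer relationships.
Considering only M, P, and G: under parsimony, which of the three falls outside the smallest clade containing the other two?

Character polarity is set by the outgroup: the derived state is whichever differs from the outgroup's state, so for Char. 2 the derived state is '-', and for the remaining characters it is '+'.
All ingroup taxa share the derived state '+' for Char. 1; it defines the ingroup but does not resolve relationships within it.
Char. 2: derived state '-' in H and P only — synapomorphy for {H, P}.
Char. 3 (derived state '+') is shared by G and M — a synapomorphy uniting that clade.
Char. 4: derived state '+' in G, M, and T only — synapomorphy for {G, M, T}.
Most parsimonious ingroup topology: (((M,G),T),(H,P)).
M and G share a more recent common ancestor with each other than either does with P, so P is the least closely related of the three.

P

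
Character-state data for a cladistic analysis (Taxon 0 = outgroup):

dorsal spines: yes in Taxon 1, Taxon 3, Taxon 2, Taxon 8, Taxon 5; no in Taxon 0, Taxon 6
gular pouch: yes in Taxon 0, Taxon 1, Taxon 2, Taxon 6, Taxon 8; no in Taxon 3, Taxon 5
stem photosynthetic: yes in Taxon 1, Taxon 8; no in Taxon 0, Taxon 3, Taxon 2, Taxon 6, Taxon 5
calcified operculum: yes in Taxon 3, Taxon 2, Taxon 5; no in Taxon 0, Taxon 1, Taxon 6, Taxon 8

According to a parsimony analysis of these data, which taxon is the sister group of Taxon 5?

Taxon 3

Character polarity is set by the outgroup: the derived state is whichever differs from the outgroup's state, so for gular pouch the derived state is 'no', and for the remaining characters it is 'yes'.
Only Taxon 1, Taxon 2, Taxon 3, Taxon 5, and Taxon 8 show the derived state 'yes' for dorsal spines, supporting them as a clade.
Only Taxon 3 and Taxon 5 show the derived state 'no' for gular pouch, supporting them as a clade.
stem photosynthetic (derived state 'yes') is shared by Taxon 1 and Taxon 8 — a synapomorphy uniting that clade.
calcified operculum: derived state 'yes' in Taxon 2, Taxon 3, and Taxon 5 only — synapomorphy for {Taxon 2, Taxon 3, Taxon 5}.
Most parsimonious ingroup topology: (((Taxon 1,Taxon 8),((Taxon 3,Taxon 5),Taxon 2)),Taxon 6).
Taxon 5 and Taxon 3 form a cherry on this tree, so they are sister taxa.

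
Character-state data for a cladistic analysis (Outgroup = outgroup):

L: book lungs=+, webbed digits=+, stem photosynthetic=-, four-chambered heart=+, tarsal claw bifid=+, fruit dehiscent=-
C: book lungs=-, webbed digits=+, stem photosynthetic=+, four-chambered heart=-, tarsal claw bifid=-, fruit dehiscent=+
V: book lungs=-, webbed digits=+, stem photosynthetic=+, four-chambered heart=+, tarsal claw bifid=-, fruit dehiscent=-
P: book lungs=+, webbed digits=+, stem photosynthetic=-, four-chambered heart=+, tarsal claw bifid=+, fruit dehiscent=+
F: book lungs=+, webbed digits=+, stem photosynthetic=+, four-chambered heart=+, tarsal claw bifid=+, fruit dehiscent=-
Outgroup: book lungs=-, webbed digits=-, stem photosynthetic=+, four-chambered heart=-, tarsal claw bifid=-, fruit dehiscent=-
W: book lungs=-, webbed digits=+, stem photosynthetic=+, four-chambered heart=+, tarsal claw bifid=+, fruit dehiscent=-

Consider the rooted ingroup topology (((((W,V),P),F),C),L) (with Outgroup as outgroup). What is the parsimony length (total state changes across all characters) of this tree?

Map each character onto (((((W,V),P),F),C),L) (rooted by Outgroup) and count the minimum state changes it requires (Fitch parsimony):
book lungs: 3; webbed digits: 1; stem photosynthetic: 2; four-chambered heart: 2; tarsal claw bifid: 3; fruit dehiscent: 2.
Total tree length = 13.

13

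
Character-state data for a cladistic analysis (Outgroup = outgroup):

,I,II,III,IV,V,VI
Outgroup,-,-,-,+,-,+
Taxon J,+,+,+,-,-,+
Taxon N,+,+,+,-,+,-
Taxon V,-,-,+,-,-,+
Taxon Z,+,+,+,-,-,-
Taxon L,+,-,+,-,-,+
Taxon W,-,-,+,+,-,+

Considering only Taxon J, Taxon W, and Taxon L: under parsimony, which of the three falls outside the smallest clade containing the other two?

Taxon W

Character polarity is set by the outgroup: the derived state is whichever differs from the outgroup's state, so for IV, VI the derived state is '-', and for the remaining characters it is '+'.
I (derived state '+') is shared by Taxon J, Taxon L, Taxon N, and Taxon Z — a synapomorphy uniting that clade.
Only Taxon J, Taxon N, and Taxon Z show the derived state '+' for II, supporting them as a clade.
All ingroup taxa share the derived state '+' for III; it defines the ingroup but does not resolve relationships within it.
IV (derived state '-') is shared by Taxon J, Taxon L, Taxon N, Taxon V, and Taxon Z — a synapomorphy uniting that clade.
V (derived state '+') is unique to Taxon N (autapomorphy; uninformative for grouping).
VI (derived state '-') is shared by Taxon N and Taxon Z — a synapomorphy uniting that clade.
Most parsimonious ingroup topology: ((((Taxon J,(Taxon N,Taxon Z)),Taxon L),Taxon V),Taxon W).
Taxon J and Taxon L share a more recent common ancestor with each other than either does with Taxon W, so Taxon W is the least closely related of the three.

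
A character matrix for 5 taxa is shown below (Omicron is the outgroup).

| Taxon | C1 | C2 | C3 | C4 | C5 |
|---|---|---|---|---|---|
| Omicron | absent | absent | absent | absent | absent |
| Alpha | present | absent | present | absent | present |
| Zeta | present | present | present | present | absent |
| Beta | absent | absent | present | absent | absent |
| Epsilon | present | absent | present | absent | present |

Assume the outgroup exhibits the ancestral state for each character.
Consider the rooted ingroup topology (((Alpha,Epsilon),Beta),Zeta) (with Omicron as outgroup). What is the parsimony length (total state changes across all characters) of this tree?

Map each character onto (((Alpha,Epsilon),Beta),Zeta) (rooted by Omicron) and count the minimum state changes it requires (Fitch parsimony):
C1: 2; C2: 1; C3: 1; C4: 1; C5: 1.
Total tree length = 6.

6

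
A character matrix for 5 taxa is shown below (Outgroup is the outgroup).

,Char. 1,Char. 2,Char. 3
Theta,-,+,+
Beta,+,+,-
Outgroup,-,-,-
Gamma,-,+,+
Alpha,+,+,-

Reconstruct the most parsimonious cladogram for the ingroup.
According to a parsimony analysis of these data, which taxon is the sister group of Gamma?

Theta

The outgroup has state '-' for every character, so '+' is the derived state throughout.
Char. 1: derived state '+' in Alpha and Beta only — synapomorphy for {Alpha, Beta}.
All ingroup taxa share the derived state '+' for Char. 2; it defines the ingroup but does not resolve relationships within it.
Char. 3 (derived state '+') is shared by Gamma and Theta — a synapomorphy uniting that clade.
Most parsimonious ingroup topology: ((Beta,Alpha),(Gamma,Theta)).
Gamma and Theta form a cherry on this tree, so they are sister taxa.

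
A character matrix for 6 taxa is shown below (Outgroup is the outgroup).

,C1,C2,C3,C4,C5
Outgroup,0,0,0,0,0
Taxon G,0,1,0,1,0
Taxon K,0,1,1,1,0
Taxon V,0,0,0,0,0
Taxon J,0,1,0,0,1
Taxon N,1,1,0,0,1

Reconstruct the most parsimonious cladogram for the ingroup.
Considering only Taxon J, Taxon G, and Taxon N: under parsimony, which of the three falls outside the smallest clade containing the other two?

The outgroup has state '0' for every character, so '1' is the derived state throughout.
C1 (derived state '1') is unique to Taxon N (autapomorphy; uninformative for grouping).
C2: derived state '1' in Taxon G, Taxon J, Taxon K, and Taxon N only — synapomorphy for {Taxon G, Taxon J, Taxon K, Taxon N}.
C3 (derived state '1') is unique to Taxon K (autapomorphy; uninformative for grouping).
C4 (derived state '1') is shared by Taxon G and Taxon K — a synapomorphy uniting that clade.
Only Taxon J and Taxon N show the derived state '1' for C5, supporting them as a clade.
Most parsimonious ingroup topology: (((Taxon G,Taxon K),(Taxon J,Taxon N)),Taxon V).
Taxon N and Taxon J share a more recent common ancestor with each other than either does with Taxon G, so Taxon G is the least closely related of the three.

Taxon G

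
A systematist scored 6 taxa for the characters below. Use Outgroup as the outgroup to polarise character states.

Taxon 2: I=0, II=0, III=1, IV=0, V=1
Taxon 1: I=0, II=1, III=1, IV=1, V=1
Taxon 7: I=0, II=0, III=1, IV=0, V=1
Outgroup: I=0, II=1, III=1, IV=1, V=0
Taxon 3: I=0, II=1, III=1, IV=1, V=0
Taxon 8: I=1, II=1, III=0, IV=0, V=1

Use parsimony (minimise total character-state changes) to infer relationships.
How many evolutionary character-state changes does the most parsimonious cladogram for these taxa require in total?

Character polarity is set by the outgroup: the derived state is whichever differs from the outgroup's state, so for II, III, IV the derived state is '0', and for the remaining characters it is '1'.
I (derived state '1') is unique to Taxon 8 (autapomorphy; uninformative for grouping).
II (derived state '0') is shared by Taxon 2 and Taxon 7 — a synapomorphy uniting that clade.
III: derived state '0' in Taxon 8 only — an autapomorphy, so it tells us nothing about relationships among taxa.
Only Taxon 2, Taxon 7, and Taxon 8 show the derived state '0' for IV, supporting them as a clade.
V: derived state '1' in Taxon 1, Taxon 2, Taxon 7, and Taxon 8 only — synapomorphy for {Taxon 1, Taxon 2, Taxon 7, Taxon 8}.
Most parsimonious ingroup topology: (((Taxon 8,(Taxon 7,Taxon 2)),Taxon 1),Taxon 3).
Changes per character on this tree: I: 1; II: 1; III: 1; IV: 1; V: 1.
Total = 5.

5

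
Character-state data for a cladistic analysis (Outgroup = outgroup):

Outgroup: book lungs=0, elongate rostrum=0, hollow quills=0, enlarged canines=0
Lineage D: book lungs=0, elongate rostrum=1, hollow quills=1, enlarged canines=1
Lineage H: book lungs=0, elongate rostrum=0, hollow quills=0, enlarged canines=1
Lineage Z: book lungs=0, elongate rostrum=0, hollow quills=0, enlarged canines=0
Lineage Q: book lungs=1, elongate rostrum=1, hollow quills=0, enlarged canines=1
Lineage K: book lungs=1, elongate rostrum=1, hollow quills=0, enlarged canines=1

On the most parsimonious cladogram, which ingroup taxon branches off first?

Lineage Z

The outgroup has state '0' for every character, so '1' is the derived state throughout.
Only Lineage K and Lineage Q show the derived state '1' for book lungs, supporting them as a clade.
Only Lineage D, Lineage K, and Lineage Q show the derived state '1' for elongate rostrum, supporting them as a clade.
hollow quills: derived state '1' in Lineage D only — an autapomorphy, so it tells us nothing about relationships among taxa.
Only Lineage D, Lineage H, Lineage K, and Lineage Q show the derived state '1' for enlarged canines, supporting them as a clade.
Most parsimonious ingroup topology: (((Lineage D,(Lineage Q,Lineage K)),Lineage H),Lineage Z).
Lineage Z is sister to the clade containing all other ingroup taxa, so it is the earliest-diverging (most basal) ingroup lineage.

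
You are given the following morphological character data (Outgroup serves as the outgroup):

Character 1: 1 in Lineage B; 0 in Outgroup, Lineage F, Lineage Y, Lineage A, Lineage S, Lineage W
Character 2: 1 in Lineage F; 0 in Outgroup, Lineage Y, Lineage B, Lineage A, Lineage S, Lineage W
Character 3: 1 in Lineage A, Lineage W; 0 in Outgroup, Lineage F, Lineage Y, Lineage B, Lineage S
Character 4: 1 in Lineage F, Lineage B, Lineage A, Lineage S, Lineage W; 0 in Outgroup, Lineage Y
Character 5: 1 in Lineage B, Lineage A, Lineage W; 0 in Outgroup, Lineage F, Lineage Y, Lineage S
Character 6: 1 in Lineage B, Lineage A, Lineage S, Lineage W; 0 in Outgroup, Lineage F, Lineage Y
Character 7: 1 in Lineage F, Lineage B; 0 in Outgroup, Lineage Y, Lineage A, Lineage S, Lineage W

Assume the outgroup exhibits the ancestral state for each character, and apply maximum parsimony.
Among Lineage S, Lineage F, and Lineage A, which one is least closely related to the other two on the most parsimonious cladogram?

The outgroup has state '0' for every character, so '1' is the derived state throughout.
Character 1: derived state '1' in Lineage B only — an autapomorphy, so it tells us nothing about relationships among taxa.
Character 2 (derived state '1') is unique to Lineage F (autapomorphy; uninformative for grouping).
Only Lineage A and Lineage W show the derived state '1' for Character 3, supporting them as a clade.
Character 4: derived state '1' in Lineage A, Lineage B, Lineage F, Lineage S, and Lineage W only — synapomorphy for {Lineage A, Lineage B, Lineage F, Lineage S, Lineage W}.
Only Lineage A, Lineage B, and Lineage W show the derived state '1' for Character 5, supporting them as a clade.
Character 6 (derived state '1') is shared by Lineage A, Lineage B, Lineage S, and Lineage W — a synapomorphy uniting that clade.
Character 7 (state '1') occurs in Lineage B and Lineage F but conflicts with the nesting implied by the other characters — most parsimoniously interpreted as homoplasy.
Most parsimonious ingroup topology: ((Lineage F,((Lineage B,(Lineage A,Lineage W)),Lineage S)),Lineage Y).
Lineage S and Lineage A share a more recent common ancestor with each other than either does with Lineage F, so Lineage F is the least closely related of the three.

Lineage F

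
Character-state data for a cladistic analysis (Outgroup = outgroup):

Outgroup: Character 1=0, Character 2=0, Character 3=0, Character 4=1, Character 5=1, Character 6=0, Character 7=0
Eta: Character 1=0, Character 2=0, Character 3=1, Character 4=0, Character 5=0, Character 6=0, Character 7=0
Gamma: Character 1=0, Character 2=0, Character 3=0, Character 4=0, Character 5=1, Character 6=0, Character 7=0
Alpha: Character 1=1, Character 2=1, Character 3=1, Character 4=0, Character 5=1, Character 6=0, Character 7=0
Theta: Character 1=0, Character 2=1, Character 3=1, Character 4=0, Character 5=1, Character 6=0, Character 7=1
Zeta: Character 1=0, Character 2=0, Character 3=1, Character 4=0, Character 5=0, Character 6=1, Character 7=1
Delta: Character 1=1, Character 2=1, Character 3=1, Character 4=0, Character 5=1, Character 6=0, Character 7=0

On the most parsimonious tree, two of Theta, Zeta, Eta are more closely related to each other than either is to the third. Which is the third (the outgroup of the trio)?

Theta

Character polarity is set by the outgroup: the derived state is whichever differs from the outgroup's state, so for Character 4, Character 5 the derived state is '0', and for the remaining characters it is '1'.
Only Alpha and Delta show the derived state '1' for Character 1, supporting them as a clade.
Character 2: derived state '1' in Alpha, Delta, and Theta only — synapomorphy for {Alpha, Delta, Theta}.
Only Alpha, Delta, Eta, Theta, and Zeta show the derived state '1' for Character 3, supporting them as a clade.
Character 4 (derived state '0') is shared by all ingroup taxa — unites the whole ingroup.
Only Eta and Zeta show the derived state '0' for Character 5, supporting them as a clade.
Character 6: derived state '1' in Zeta only — an autapomorphy, so it tells us nothing about relationships among taxa.
Character 7 (state '1') occurs in Theta and Zeta but conflicts with the nesting implied by the other characters — most parsimoniously interpreted as homoplasy.
Most parsimonious ingroup topology: (((Eta,Zeta),((Alpha,Delta),Theta)),Gamma).
Eta and Zeta share a more recent common ancestor with each other than either does with Theta, so Theta is the least closely related of the three.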